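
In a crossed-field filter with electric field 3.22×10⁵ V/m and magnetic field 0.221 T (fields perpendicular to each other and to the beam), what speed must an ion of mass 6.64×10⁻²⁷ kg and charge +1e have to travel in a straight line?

Zero net Lorentz force requires |qE| = |q v×B|, i.e. E = vB.
v = E/B = 3.22×10⁵/0.221 = 1.46×10⁶ m/s.

v = 1.46×10⁶ m/s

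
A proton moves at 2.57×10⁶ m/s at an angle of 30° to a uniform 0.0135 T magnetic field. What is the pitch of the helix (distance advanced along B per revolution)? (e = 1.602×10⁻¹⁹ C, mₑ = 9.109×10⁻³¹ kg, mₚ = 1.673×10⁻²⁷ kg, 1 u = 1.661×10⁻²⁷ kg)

p ≈ 10.8 m

v∥ = v cosθ = 2.57×10⁶·cos30° ≈ 2.226×10⁶ m/s.
T = 2πm/(|q|B) = 2π(1.673×10⁻²⁷)/((1.602×10⁻¹⁹)(0.0135)) ≈ 4.860×10⁻⁶ s.
pitch = v∥ T = (2.226×10⁶)(4.860×10⁻⁶) ≈ 10.8 m.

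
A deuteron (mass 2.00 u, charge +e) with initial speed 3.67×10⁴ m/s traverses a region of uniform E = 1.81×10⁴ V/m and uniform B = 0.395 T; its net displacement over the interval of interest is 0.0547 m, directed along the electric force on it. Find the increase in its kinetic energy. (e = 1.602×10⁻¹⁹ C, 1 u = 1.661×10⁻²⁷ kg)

The magnetic force is always ⟂ v and does no work; only the electric force changes KE.
ΔKE = F_E · d = |q|E d = (1.602×10⁻¹⁹)(1.81×10⁴)(0.0547) ≈ 1.59×10⁻¹⁶ J.

ΔKE ≈ 1.59×10⁻¹⁶ J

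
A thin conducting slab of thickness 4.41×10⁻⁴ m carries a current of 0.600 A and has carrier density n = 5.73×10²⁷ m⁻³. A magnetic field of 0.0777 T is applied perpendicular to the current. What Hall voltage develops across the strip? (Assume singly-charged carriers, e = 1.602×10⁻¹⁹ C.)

V_H ≈ 1.15×10⁻⁷ V

V_H = IB/(n e t).
V_H = (0.600)(0.0777)/((5.73×10²⁷)(1.602×10⁻¹⁹)(4.41×10⁻⁴)) ≈ 1.15×10⁻⁷ V.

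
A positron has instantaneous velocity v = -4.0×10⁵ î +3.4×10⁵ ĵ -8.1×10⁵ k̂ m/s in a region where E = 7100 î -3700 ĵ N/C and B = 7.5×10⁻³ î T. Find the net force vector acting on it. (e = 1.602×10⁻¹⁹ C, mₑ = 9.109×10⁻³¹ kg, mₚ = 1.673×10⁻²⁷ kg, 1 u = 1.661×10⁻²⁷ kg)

v×B = (0, -6080, -2550) N/C.
E + v×B = (7100, -9780, -2550) N/C.
F = q(E + v×B) = (1.602×10⁻¹⁹ C)·(7100, -9780, -2550) = (1.14×10⁻¹⁵, -1.57×10⁻¹⁵, -4.09×10⁻¹⁶) N.

F ≈ (1.14×10⁻¹⁵, -1.57×10⁻¹⁵, -4.09×10⁻¹⁶) N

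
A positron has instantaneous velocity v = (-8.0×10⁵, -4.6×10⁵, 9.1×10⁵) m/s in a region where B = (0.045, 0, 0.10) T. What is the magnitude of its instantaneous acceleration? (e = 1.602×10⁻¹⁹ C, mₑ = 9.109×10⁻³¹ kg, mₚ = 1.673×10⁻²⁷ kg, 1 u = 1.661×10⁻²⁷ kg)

|a| ≈ 2.30×10¹⁶ m/s²

v×B = (-4.60×10⁴, 1.21×10⁵, 2.07×10⁴) N/C.
F = q v×B = (1.602×10⁻¹⁹ C)·(-4.60×10⁴, 1.21×10⁵, 2.07×10⁴) = (-7.37×10⁻¹⁵, 1.94×10⁻¹⁴, 3.32×10⁻¹⁵) N.
|a| = |F|/m = 2.099×10⁻¹⁴/9.109×10⁻³¹ ≈ 2.30×10¹⁶ m/s².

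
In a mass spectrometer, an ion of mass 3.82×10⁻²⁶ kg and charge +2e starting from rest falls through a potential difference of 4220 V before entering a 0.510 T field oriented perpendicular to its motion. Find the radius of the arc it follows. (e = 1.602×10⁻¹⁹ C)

Acceleration: |q|V = ½mv² ⇒ v = √(2|q|V/m) = √(2·3.204×10⁻¹⁹·4220/3.82×10⁻²⁶) ≈ 2.661×10⁵ m/s.
In the field: r = mv/(|q|B) = (3.82×10⁻²⁶)(2.661×10⁵)/((3.204×10⁻¹⁹)(0.510)) ≈ 0.0622 m.

r ≈ 0.0622 m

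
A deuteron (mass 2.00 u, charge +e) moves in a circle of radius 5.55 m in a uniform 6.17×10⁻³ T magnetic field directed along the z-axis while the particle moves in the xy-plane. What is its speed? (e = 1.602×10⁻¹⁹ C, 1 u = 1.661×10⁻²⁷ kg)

From |q|vB = mv²/r, v = |q|Br/m.
v = (1.602×10⁻¹⁹)(6.17×10⁻³)(5.55)/3.322×10⁻²⁷ ≈ 1.65×10⁶ m/s.

v ≈ 1.65×10⁶ m/s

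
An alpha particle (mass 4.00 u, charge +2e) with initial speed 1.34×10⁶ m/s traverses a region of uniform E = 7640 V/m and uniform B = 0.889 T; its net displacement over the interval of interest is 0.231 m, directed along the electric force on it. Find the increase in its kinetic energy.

The magnetic force is always ⟂ v and does no work; only the electric force changes KE.
ΔKE = F_E · d = |q|E d = (3.204×10⁻¹⁹)(7640)(0.231) ≈ 5.65×10⁻¹⁶ J.

ΔKE ≈ 5.65×10⁻¹⁶ J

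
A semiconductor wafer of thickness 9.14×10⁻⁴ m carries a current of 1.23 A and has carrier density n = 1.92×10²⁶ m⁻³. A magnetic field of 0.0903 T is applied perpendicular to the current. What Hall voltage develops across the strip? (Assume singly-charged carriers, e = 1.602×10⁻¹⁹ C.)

V_H = IB/(n e t).
V_H = (1.23)(0.0903)/((1.92×10²⁶)(1.602×10⁻¹⁹)(9.14×10⁻⁴)) ≈ 3.95×10⁻⁶ V.

V_H ≈ 3.95×10⁻⁶ V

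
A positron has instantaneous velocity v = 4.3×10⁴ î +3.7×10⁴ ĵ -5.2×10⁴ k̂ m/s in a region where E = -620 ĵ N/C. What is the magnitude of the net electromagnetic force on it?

|F| ≈ 9.93×10⁻¹⁷ N

Only an electric field acts, so F = qE = (1.602×10⁻¹⁹ C)·(0, -620, 0) = (0, -9.93×10⁻¹⁷, 0) N.
|F| = 9.93×10⁻¹⁷ N.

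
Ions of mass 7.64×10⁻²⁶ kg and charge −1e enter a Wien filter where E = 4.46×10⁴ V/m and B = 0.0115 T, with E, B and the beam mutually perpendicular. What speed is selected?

v = 3.88×10⁶ m/s

Zero net Lorentz force requires |qE| = |q v×B|, i.e. E = vB.
v = E/B = 4.46×10⁴/0.0115 = 3.88×10⁶ m/s.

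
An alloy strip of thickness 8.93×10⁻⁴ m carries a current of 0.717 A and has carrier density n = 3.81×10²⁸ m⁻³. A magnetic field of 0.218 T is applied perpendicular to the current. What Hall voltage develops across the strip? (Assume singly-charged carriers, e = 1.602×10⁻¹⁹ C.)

V_H ≈ 2.87×10⁻⁸ V

V_H = IB/(n e t).
V_H = (0.717)(0.218)/((3.81×10²⁸)(1.602×10⁻¹⁹)(8.93×10⁻⁴)) ≈ 2.87×10⁻⁸ V.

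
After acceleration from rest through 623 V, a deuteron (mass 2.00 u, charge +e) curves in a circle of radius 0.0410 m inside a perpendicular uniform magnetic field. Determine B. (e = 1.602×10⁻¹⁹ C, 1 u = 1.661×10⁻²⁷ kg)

B ≈ 0.124 T

v = √(2|q|V/m) = √(2·1.602×10⁻¹⁹·623/3.322×10⁻²⁷) ≈ 2.451×10⁵ m/s.
B = mv/(|q|r) = (3.322×10⁻²⁷)(2.451×10⁵)/((1.602×10⁻¹⁹)(0.0410)) ≈ 0.124 T.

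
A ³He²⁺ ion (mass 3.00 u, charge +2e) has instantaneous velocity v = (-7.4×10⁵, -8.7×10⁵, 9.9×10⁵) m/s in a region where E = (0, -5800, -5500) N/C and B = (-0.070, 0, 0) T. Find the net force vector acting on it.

v×B = (0, -6.93×10⁴, -6.09×10⁴) N/C.
E + v×B = (0, -7.51×10⁴, -6.64×10⁴) N/C.
F = q(E + v×B) = (3.204×10⁻¹⁹ C)·(0, -7.51×10⁴, -6.64×10⁴) = (0, -2.41×10⁻¹⁴, -2.13×10⁻¹⁴) N.

F ≈ (0, -2.41×10⁻¹⁴, -2.13×10⁻¹⁴) N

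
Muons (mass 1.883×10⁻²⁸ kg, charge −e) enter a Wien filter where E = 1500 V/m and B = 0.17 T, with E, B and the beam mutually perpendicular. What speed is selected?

Straight-line motion ⇒ electric and magnetic forces cancel, so E = vB.
v = E/B = 1500/0.17 = 8800 m/s.
The result is independent of the particle's charge and mass.

v = 8800 m/s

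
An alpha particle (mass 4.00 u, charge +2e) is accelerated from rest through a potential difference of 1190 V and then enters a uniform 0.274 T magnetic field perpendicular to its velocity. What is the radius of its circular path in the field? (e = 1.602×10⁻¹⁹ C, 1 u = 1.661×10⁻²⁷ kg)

r ≈ 0.0256 m

Acceleration: |q|V = ½mv² ⇒ v = √(2|q|V/m) = √(2·3.204×10⁻¹⁹·1190/6.644×10⁻²⁷) ≈ 3.388×10⁵ m/s.
In the field: r = mv/(|q|B) = (6.644×10⁻²⁷)(3.388×10⁵)/((3.204×10⁻¹⁹)(0.274)) ≈ 0.0256 m.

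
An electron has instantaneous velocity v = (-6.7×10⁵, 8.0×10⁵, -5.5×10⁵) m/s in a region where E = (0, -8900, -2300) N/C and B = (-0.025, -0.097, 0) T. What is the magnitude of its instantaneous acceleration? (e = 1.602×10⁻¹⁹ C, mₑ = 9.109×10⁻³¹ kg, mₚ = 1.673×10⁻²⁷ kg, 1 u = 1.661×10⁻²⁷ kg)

|a| ≈ 1.73×10¹⁶ m/s²

v×B = (-5.34×10⁴, 1.38×10⁴, 8.50×10⁴) N/C.
E + v×B = (-5.34×10⁴, 4850, 8.27×10⁴) N/C.
F = q(E + v×B) = (−1.602×10⁻¹⁹ C)·(-5.34×10⁴, 4850, 8.27×10⁴) = (8.55×10⁻¹⁵, -7.77×10⁻¹⁶, -1.32×10⁻¹⁴) N.
|a| = |F|/m = 1.578×10⁻¹⁴/9.109×10⁻³¹ ≈ 1.73×10¹⁶ m/s².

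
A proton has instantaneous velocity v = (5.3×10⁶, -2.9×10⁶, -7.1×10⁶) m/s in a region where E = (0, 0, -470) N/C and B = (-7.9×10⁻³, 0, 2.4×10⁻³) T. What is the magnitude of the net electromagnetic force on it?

v×B = (-6960, 4.34×10⁴, -2.29×10⁴) N/C.
E + v×B = (-6960, 4.34×10⁴, -2.34×10⁴) N/C.
F = q(E + v×B) = (1.602×10⁻¹⁹ C)·(-6960, 4.34×10⁴, -2.34×10⁴) = (-1.11×10⁻¹⁵, 6.95×10⁻¹⁵, -3.75×10⁻¹⁵) N.
|F| = 7.97×10⁻¹⁵ N.

|F| ≈ 7.97×10⁻¹⁵ N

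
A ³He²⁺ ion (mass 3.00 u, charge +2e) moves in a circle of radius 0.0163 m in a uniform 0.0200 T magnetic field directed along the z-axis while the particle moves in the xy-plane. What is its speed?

v ≈ 2.10×10⁴ m/s

From |q|vB = mv²/r, v = |q|Br/m.
v = (3.204×10⁻¹⁹)(0.0200)(0.0163)/4.983×10⁻²⁷ ≈ 2.10×10⁴ m/s.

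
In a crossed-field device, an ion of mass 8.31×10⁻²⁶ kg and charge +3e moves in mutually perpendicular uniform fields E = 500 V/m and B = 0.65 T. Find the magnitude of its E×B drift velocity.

In crossed fields the guiding centre drifts at v_d = |E×B|/B² = E/B, independent of charge and mass.
v_d = 500/0.65 = 770 m/s.

v_d ≈ 770 m/s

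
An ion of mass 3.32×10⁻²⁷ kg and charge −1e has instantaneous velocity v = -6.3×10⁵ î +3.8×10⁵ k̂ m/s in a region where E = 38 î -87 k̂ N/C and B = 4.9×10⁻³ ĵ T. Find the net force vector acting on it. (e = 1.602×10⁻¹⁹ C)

F ≈ (2.92×10⁻¹⁶, 0, 5.08×10⁻¹⁶) N

v×B = (-1860, 0, -3090) N/C.
E + v×B = (-1820, 0, -3170) N/C.
F = q(E + v×B) = (−1.602×10⁻¹⁹ C)·(-1820, 0, -3170) = (2.92×10⁻¹⁶, 0, 5.08×10⁻¹⁶) N.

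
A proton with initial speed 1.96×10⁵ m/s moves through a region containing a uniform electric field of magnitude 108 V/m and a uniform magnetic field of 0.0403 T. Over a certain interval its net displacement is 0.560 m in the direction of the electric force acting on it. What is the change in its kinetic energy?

The magnetic force is always ⟂ v and does no work; only the electric force changes KE.
ΔKE = F_E · d = |q|E d = (1.602×10⁻¹⁹)(108)(0.560) ≈ 9.69×10⁻¹⁸ J.

ΔKE ≈ 9.69×10⁻¹⁸ J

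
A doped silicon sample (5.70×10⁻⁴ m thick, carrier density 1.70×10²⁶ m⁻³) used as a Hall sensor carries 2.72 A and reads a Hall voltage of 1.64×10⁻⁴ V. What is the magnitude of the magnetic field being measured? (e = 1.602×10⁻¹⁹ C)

From V_H = IB/(n e t), B = V_H n e t / I.
B = (1.64×10⁻⁴)(1.70×10²⁶)(1.602×10⁻¹⁹)(5.70×10⁻⁴)/2.72 ≈ 0.936 T.

B ≈ 0.936 T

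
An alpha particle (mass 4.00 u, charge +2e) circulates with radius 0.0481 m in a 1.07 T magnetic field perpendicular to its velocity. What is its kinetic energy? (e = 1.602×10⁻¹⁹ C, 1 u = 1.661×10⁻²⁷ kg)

KE ≈ 2.05×10⁻¹⁴ J

v = |q|Br/m, then KE = ½mv² = (qBr)²/(2m).
v = (3.204×10⁻¹⁹)(1.07)(0.0481)/6.644×10⁻²⁷ ≈ 2.482×10⁶ m/s.
KE = ½(6.644×10⁻²⁷)(2.482×10⁶)² ≈ 2.05×10⁻¹⁴ J.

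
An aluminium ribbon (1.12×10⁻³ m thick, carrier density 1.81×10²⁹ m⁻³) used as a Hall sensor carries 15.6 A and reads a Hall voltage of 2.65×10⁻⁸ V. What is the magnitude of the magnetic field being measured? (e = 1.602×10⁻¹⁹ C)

From V_H = IB/(n e t), B = V_H n e t / I.
B = (2.65×10⁻⁸)(1.81×10²⁹)(1.602×10⁻¹⁹)(1.12×10⁻³)/15.6 ≈ 0.0552 T.

B ≈ 0.0552 T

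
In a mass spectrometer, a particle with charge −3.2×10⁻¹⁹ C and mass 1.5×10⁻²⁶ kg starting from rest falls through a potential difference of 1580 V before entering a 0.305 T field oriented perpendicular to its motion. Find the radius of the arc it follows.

r ≈ 0.0399 m

Acceleration: |q|V = ½mv² ⇒ v = √(2|q|V/m) = √(2·3.2×10⁻¹⁹·1580/1.5×10⁻²⁶) ≈ 2.596×10⁵ m/s.
In the field: r = mv/(|q|B) = (1.5×10⁻²⁶)(2.596×10⁵)/((3.2×10⁻¹⁹)(0.305)) ≈ 0.0399 m.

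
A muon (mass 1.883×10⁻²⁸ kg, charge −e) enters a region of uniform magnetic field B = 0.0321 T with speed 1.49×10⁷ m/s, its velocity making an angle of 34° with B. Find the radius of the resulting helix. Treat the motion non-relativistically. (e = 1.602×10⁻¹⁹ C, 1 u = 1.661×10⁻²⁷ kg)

r ≈ 0.305 m

v⊥ = v sinθ = 1.49×10⁷·sin34° ≈ 8.332×10⁶ m/s.
r = m v⊥/(|q|B) = (1.883×10⁻²⁸)(8.332×10⁶)/((1.602×10⁻¹⁹)(0.0321)) ≈ 0.305 m.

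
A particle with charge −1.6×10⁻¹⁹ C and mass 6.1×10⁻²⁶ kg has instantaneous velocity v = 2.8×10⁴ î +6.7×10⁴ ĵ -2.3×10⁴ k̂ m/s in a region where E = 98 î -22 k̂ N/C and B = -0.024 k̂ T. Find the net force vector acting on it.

v×B = (-1610, 672, 0) N/C.
E + v×B = (-1510, 672, -22.0) N/C.
F = q(E + v×B) = (−1.6×10⁻¹⁹ C)·(-1510, 672, -22.0) = (2.42×10⁻¹⁶, -1.08×10⁻¹⁶, 3.52×10⁻¹⁸) N.

F ≈ (2.42×10⁻¹⁶, -1.08×10⁻¹⁶, 3.52×10⁻¹⁸) N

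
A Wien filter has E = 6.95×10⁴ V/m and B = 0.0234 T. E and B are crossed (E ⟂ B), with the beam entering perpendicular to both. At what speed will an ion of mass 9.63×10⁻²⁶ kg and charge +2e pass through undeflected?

v = 2.97×10⁶ m/s

For undeflected motion the electric and magnetic forces balance: qE = qvB.
v = E/B = 6.95×10⁴/0.0234 = 2.97×10⁶ m/s.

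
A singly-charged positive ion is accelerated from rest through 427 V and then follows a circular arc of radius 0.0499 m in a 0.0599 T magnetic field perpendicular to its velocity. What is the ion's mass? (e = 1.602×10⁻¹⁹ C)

m ≈ 1.68×10⁻²⁷ kg

Combine |q|V = ½mv² and r = mv/(|q|B): eliminate v to get m = qB²r²/(2V).
m = (1.602×10⁻¹⁹)(0.0599)²(0.0499)²/(2·427) ≈ 1.68×10⁻²⁷ kg.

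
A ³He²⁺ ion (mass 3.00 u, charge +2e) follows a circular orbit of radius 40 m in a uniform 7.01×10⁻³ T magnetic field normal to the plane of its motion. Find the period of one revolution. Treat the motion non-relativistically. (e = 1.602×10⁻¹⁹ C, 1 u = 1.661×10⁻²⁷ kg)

The cyclotron period depends only on m, q, B: T = 2πm/(|q|B).
T = 2π(4.983×10⁻²⁷)/((3.204×10⁻¹⁹)(7.01×10⁻³)) ≈ 1.39×10⁻⁵ s.

T ≈ 1.39×10⁻⁵ s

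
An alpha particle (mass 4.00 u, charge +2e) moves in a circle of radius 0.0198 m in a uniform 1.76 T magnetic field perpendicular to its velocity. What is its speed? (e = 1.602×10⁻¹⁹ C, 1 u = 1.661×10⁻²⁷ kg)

From |q|vB = mv²/r, v = |q|Br/m.
v = (3.204×10⁻¹⁹)(1.76)(0.0198)/6.644×10⁻²⁷ ≈ 1.68×10⁶ m/s.

v ≈ 1.68×10⁶ m/s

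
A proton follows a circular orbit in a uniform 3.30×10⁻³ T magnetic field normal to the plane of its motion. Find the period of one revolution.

T ≈ 1.99×10⁻⁵ s

The cyclotron period depends only on m, q, B: T = 2πm/(|q|B).
T = 2π(1.673×10⁻²⁷)/((1.602×10⁻¹⁹)(3.30×10⁻³)) ≈ 1.99×10⁻⁵ s.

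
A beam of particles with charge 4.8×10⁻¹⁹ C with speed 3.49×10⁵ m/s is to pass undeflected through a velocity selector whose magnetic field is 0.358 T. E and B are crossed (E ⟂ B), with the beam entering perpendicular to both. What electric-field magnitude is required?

E = 1.25×10⁵ V/m

For straight-line motion qE = qvB, so E = vB.
E = 3.49×10⁵ × 0.358 = 1.25×10⁵ V/m.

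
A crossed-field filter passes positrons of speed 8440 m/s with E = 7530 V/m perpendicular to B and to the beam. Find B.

Balance of forces in the selector: qE = qvB ⇒ B = E/v.
B = 7530/8440 = 0.892 T.

B = 0.892 T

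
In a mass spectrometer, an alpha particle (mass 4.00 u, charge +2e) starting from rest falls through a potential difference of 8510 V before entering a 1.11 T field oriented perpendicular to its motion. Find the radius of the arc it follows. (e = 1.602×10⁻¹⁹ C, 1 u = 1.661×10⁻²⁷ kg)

r ≈ 0.0169 m

Acceleration: |q|V = ½mv² ⇒ v = √(2|q|V/m) = √(2·3.204×10⁻¹⁹·8510/6.644×10⁻²⁷) ≈ 9.060×10⁵ m/s.
In the field: r = mv/(|q|B) = (6.644×10⁻²⁷)(9.060×10⁵)/((3.204×10⁻¹⁹)(1.11)) ≈ 0.0169 m.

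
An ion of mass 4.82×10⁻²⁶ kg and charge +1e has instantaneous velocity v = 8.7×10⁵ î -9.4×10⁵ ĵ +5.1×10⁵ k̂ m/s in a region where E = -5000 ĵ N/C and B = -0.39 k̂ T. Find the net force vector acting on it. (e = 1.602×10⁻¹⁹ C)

v×B = (3.67×10⁵, 3.39×10⁵, 0) N/C.
E + v×B = (3.67×10⁵, 3.34×10⁵, 0) N/C.
F = q(E + v×B) = (1.602×10⁻¹⁹ C)·(3.67×10⁵, 3.34×10⁵, 0) = (5.87×10⁻¹⁴, 5.36×10⁻¹⁴, 0) N.

F ≈ (5.87×10⁻¹⁴, 5.36×10⁻¹⁴, 0) N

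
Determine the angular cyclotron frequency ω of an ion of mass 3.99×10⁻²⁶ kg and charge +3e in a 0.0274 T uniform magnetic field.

ω = |q|B/m.
ω = (4.806×10⁻¹⁹)(0.0274)/3.99×10⁻²⁶ ≈ 3.30×10⁵ rad/s.

ω ≈ 3.30×10⁵ rad/s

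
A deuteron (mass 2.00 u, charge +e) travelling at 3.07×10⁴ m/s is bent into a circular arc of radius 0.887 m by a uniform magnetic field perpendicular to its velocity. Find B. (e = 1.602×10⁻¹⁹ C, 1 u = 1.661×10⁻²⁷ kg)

B ≈ 7.18×10⁻⁴ T

From |q|vB = mv²/r, B = mv/(|q|r).
B = (3.322×10⁻²⁷)(3.07×10⁴)/((1.602×10⁻¹⁹)(0.887)) ≈ 7.18×10⁻⁴ T.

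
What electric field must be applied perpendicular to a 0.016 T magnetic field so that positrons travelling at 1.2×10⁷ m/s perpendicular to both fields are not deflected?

E = 1.9×10⁵ V/m

For straight-line motion qE = qvB, so E = vB.
E = 1.2×10⁷ × 0.016 = 1.9×10⁵ V/m.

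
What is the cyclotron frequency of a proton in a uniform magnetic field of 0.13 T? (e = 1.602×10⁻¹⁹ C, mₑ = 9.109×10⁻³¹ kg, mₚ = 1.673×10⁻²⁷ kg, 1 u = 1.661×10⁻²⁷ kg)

f ≈ 2.0×10⁶ Hz

f = |q|B/(2πm).
f = (1.602×10⁻¹⁹)(0.13)/(2π·1.673×10⁻²⁷) ≈ 2.0×10⁶ Hz.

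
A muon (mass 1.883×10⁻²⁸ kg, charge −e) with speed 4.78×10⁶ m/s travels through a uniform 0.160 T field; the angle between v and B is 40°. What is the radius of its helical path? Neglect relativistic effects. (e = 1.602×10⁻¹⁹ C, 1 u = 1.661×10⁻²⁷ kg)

v⊥ = v sinθ = 4.78×10⁶·sin40° ≈ 3.073×10⁶ m/s.
r = m v⊥/(|q|B) = (1.883×10⁻²⁸)(3.073×10⁶)/((1.602×10⁻¹⁹)(0.160)) ≈ 0.0226 m.

r ≈ 0.0226 m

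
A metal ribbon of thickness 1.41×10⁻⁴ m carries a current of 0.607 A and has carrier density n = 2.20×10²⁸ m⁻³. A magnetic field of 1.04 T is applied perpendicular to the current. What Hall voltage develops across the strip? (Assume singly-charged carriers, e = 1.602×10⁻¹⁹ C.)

V_H ≈ 1.27×10⁻⁶ V

V_H = IB/(n e t).
V_H = (0.607)(1.04)/((2.20×10²⁸)(1.602×10⁻¹⁹)(1.41×10⁻⁴)) ≈ 1.27×10⁻⁶ V.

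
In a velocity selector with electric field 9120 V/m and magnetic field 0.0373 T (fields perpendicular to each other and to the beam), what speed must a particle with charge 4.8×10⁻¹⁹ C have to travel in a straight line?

v = 2.45×10⁵ m/s

Straight-line motion ⇒ electric and magnetic forces cancel, so E = vB.
v = E/B = 9120/0.0373 = 2.45×10⁵ m/s.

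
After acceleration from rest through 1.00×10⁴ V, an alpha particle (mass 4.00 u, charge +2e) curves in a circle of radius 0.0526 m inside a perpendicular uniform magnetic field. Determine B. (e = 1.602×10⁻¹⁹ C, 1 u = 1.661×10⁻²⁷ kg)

v = √(2|q|V/m) = √(2·3.204×10⁻¹⁹·1.00×10⁴/6.644×10⁻²⁷) ≈ 9.821×10⁵ m/s.
B = mv/(|q|r) = (6.644×10⁻²⁷)(9.821×10⁵)/((3.204×10⁻¹⁹)(0.0526)) ≈ 0.387 T.

B ≈ 0.387 T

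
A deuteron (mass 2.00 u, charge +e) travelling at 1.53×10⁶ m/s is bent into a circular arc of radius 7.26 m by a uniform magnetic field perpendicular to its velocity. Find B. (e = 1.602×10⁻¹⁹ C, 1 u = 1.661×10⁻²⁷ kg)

B ≈ 4.37×10⁻³ T

From |q|vB = mv²/r, B = mv/(|q|r).
B = (3.322×10⁻²⁷)(1.53×10⁶)/((1.602×10⁻¹⁹)(7.26)) ≈ 4.37×10⁻³ T.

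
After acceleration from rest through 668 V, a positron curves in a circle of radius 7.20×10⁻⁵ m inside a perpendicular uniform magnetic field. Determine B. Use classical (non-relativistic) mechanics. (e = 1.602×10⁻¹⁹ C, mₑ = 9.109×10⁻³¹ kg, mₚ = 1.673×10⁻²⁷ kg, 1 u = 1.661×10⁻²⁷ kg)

B ≈ 1.21 T

v = √(2|q|V/m) = √(2·1.602×10⁻¹⁹·668/9.109×10⁻³¹) ≈ 1.533×10⁷ m/s.
B = mv/(|q|r) = (9.109×10⁻³¹)(1.533×10⁷)/((1.602×10⁻¹⁹)(7.20×10⁻⁵)) ≈ 1.21 T.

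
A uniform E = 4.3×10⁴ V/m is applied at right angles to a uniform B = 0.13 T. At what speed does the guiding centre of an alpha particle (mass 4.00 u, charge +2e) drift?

The E×B drift speed is v_d = E/B.
v_d = 4.3×10⁴/0.13 = 3.3×10⁵ m/s.

v_d ≈ 3.3×10⁵ m/s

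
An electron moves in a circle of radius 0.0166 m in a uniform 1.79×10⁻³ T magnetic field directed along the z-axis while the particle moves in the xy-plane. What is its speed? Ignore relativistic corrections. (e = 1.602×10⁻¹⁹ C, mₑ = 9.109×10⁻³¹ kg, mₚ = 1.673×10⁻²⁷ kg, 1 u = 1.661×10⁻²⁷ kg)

v ≈ 5.23×10⁶ m/s

From |q|vB = mv²/r, v = |q|Br/m.
v = (1.602×10⁻¹⁹)(1.79×10⁻³)(0.0166)/9.109×10⁻³¹ ≈ 5.23×10⁶ m/s.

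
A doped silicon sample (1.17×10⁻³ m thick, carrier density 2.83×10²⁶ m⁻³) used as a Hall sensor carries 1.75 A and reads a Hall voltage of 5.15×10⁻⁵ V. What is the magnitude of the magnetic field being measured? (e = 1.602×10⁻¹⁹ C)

From V_H = IB/(n e t), B = V_H n e t / I.
B = (5.15×10⁻⁵)(2.83×10²⁶)(1.602×10⁻¹⁹)(1.17×10⁻³)/1.75 ≈ 1.56 T.

B ≈ 1.56 T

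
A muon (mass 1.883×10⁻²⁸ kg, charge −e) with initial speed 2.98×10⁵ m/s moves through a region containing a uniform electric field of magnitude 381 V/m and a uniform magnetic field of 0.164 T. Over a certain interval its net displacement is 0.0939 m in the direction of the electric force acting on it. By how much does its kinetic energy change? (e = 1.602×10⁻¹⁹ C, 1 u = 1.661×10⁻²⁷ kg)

ΔKE ≈ 5.73×10⁻¹⁸ J

The magnetic force is always ⟂ v and does no work; only the electric force changes KE.
ΔKE = F_E · d = |q|E d = (1.602×10⁻¹⁹)(381)(0.0939) ≈ 5.73×10⁻¹⁸ J.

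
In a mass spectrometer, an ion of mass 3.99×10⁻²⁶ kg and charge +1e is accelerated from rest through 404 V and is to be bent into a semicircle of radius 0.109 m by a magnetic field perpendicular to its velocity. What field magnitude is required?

v = √(2|q|V/m) = √(2·1.602×10⁻¹⁹·404/3.99×10⁻²⁶) ≈ 5.696×10⁴ m/s.
B = mv/(|q|r) = (3.99×10⁻²⁶)(5.696×10⁴)/((1.602×10⁻¹⁹)(0.109)) ≈ 0.130 T.

B ≈ 0.130 T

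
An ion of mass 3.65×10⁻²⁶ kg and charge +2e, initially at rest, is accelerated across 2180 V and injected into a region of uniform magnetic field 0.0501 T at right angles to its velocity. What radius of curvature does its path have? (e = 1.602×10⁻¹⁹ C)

r ≈ 0.445 m

Acceleration: |q|V = ½mv² ⇒ v = √(2|q|V/m) = √(2·3.204×10⁻¹⁹·2180/3.65×10⁻²⁶) ≈ 1.956×10⁵ m/s.
In the field: r = mv/(|q|B) = (3.65×10⁻²⁶)(1.956×10⁵)/((3.204×10⁻¹⁹)(0.0501)) ≈ 0.445 m.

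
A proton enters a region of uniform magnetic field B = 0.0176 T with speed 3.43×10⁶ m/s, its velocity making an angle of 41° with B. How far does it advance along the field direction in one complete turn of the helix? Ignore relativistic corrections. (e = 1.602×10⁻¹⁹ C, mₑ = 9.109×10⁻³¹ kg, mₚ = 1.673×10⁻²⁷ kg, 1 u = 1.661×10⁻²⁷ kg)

v∥ = v cosθ = 3.43×10⁶·cos41° ≈ 2.589×10⁶ m/s.
T = 2πm/(|q|B) = 2π(1.673×10⁻²⁷)/((1.602×10⁻¹⁹)(0.0176)) ≈ 3.728×10⁻⁶ s.
pitch = v∥ T = (2.589×10⁶)(3.728×10⁻⁶) ≈ 9.65 m.

p ≈ 9.65 m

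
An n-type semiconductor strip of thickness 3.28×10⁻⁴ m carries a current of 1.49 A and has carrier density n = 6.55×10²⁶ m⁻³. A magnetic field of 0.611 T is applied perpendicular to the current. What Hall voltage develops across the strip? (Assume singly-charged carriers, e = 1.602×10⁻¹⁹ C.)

V_H ≈ 2.65×10⁻⁵ V

V_H = IB/(n e t).
V_H = (1.49)(0.611)/((6.55×10²⁶)(1.602×10⁻¹⁹)(3.28×10⁻⁴)) ≈ 2.65×10⁻⁵ V.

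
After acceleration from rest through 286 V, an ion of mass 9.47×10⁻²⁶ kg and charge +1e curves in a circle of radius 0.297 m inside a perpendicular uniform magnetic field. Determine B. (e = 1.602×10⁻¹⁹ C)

v = √(2|q|V/m) = √(2·1.602×10⁻¹⁹·286/9.47×10⁻²⁶) ≈ 3.111×10⁴ m/s.
B = mv/(|q|r) = (9.47×10⁻²⁶)(3.111×10⁴)/((1.602×10⁻¹⁹)(0.297)) ≈ 0.0619 T.

B ≈ 0.0619 T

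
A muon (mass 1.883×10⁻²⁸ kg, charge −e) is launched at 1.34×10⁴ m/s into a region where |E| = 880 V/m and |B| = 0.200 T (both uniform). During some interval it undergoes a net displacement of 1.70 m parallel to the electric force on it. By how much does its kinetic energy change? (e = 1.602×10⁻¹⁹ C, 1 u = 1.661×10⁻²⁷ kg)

ΔKE ≈ 2.40×10⁻¹⁶ J

The magnetic force is always ⟂ v and does no work; only the electric force changes KE.
ΔKE = F_E · d = |q|E d = (1.602×10⁻¹⁹)(880)(1.70) ≈ 2.40×10⁻¹⁶ J.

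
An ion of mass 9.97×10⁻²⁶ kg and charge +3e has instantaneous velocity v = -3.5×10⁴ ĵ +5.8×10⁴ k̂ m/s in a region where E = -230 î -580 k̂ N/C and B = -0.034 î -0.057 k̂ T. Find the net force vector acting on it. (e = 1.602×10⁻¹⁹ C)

F ≈ (8.48×10⁻¹⁶, -9.48×10⁻¹⁶, -8.51×10⁻¹⁶) N

v×B = (2000, -1970, -1190) N/C.
E + v×B = (1760, -1970, -1770) N/C.
F = q(E + v×B) = (4.806×10⁻¹⁹ C)·(1760, -1970, -1770) = (8.48×10⁻¹⁶, -9.48×10⁻¹⁶, -8.51×10⁻¹⁶) N.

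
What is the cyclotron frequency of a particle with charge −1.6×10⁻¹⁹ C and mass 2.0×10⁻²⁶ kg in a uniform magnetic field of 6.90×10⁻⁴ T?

f ≈ 879 Hz

f = |q|B/(2πm).
f = (1.6×10⁻¹⁹)(6.90×10⁻⁴)/(2π·2.0×10⁻²⁶) ≈ 879 Hz.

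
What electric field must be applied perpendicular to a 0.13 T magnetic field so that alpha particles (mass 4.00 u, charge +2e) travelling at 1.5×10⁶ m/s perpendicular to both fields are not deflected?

E = 2.0×10⁵ V/m

For straight-line motion qE = qvB, so E = vB.
E = 1.5×10⁶ × 0.13 = 2.0×10⁵ V/m.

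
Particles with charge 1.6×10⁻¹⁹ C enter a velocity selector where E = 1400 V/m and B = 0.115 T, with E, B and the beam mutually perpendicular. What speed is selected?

For undeflected motion the electric and magnetic forces balance: qE = qvB.
v = E/B = 1400/0.115 = 1.22×10⁴ m/s.

v = 1.22×10⁴ m/s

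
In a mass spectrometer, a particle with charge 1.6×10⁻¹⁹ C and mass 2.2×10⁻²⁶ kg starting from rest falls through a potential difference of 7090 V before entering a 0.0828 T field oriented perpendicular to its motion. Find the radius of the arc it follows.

r ≈ 0.533 m

Acceleration: |q|V = ½mv² ⇒ v = √(2|q|V/m) = √(2·1.6×10⁻¹⁹·7090/2.2×10⁻²⁶) ≈ 3.211×10⁵ m/s.
In the field: r = mv/(|q|B) = (2.2×10⁻²⁶)(3.211×10⁵)/((1.6×10⁻¹⁹)(0.0828)) ≈ 0.533 m.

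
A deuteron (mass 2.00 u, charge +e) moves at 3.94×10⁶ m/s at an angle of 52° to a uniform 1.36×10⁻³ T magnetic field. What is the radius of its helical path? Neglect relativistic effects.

r ≈ 47.3 m

v⊥ = v sinθ = 3.94×10⁶·sin52° ≈ 3.105×10⁶ m/s.
r = m v⊥/(|q|B) = (3.322×10⁻²⁷)(3.105×10⁶)/((1.602×10⁻¹⁹)(1.36×10⁻³)) ≈ 47.3 m.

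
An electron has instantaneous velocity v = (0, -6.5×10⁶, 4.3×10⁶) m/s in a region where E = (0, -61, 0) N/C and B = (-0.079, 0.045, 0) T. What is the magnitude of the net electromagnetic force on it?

|F| ≈ 1.03×10⁻¹³ N

v×B = (-1.94×10⁵, -3.40×10⁵, -5.14×10⁵) N/C.
E + v×B = (-1.94×10⁵, -3.40×10⁵, -5.14×10⁵) N/C.
F = q(E + v×B) = (−1.602×10⁻¹⁹ C)·(-1.94×10⁵, -3.40×10⁵, -5.14×10⁵) = (3.10×10⁻¹⁴, 5.44×10⁻¹⁴, 8.23×10⁻¹⁴) N.
|F| = 1.03×10⁻¹³ N.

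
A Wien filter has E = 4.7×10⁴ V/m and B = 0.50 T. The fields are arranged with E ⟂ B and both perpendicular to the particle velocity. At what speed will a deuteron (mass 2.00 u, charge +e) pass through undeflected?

v = 9.4×10⁴ m/s

Straight-line motion ⇒ electric and magnetic forces cancel, so E = vB.
v = E/B = 4.7×10⁴/0.50 = 9.4×10⁴ m/s.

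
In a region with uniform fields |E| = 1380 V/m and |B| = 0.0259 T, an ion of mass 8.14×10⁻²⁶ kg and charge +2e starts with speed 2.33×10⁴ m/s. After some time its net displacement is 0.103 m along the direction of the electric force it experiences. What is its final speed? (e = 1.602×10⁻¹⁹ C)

B does no work; ΔKE = |q|E d.
½mv_f² = ½mv₀² + |q|Ed = ½(8.14×10⁻²⁶)(2.33×10⁴)² + (3.204×10⁻¹⁹)(1380)(0.103) ≈ 2.210×10⁻¹⁷ J + 4.554×10⁻¹⁷ J ≈ 6.764×10⁻¹⁷ J.
v_f = √(2·6.764×10⁻¹⁷/8.14×10⁻²⁶) ≈ 4.08×10⁴ m/s.

v_f ≈ 4.08×10⁴ m/s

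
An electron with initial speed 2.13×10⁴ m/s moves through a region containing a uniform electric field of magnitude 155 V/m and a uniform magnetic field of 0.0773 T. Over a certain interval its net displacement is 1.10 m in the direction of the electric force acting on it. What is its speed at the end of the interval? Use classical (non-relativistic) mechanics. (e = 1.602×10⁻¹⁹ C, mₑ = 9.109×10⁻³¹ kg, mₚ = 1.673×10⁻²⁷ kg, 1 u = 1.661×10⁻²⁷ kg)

v_f ≈ 7.74×10⁶ m/s

B does no work; ΔKE = |q|E d.
½mv_f² = ½mv₀² + |q|Ed = ½(9.109×10⁻³¹)(2.13×10⁴)² + (1.602×10⁻¹⁹)(155)(1.10) ≈ 2.066×10⁻²² J + 2.731×10⁻¹⁷ J ≈ 2.731×10⁻¹⁷ J.
v_f = √(2·2.731×10⁻¹⁷/9.109×10⁻³¹) ≈ 7.74×10⁶ m/s.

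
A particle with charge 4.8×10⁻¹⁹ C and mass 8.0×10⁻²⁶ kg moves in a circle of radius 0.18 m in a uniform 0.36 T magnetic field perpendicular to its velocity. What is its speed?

v ≈ 3.9×10⁵ m/s

From |q|vB = mv²/r, v = |q|Br/m.
v = (4.8×10⁻¹⁹)(0.36)(0.18)/8.0×10⁻²⁶ ≈ 3.9×10⁵ m/s.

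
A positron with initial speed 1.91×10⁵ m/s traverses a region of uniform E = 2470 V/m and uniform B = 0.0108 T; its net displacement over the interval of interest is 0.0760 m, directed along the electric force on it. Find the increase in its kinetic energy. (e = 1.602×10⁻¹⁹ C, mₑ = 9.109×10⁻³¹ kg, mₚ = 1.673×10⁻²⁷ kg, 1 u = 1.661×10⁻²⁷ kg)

The magnetic force is always ⟂ v and does no work; only the electric force changes KE.
ΔKE = F_E · d = |q|E d = (1.602×10⁻¹⁹)(2470)(0.0760) ≈ 3.01×10⁻¹⁷ J.

ΔKE ≈ 3.01×10⁻¹⁷ J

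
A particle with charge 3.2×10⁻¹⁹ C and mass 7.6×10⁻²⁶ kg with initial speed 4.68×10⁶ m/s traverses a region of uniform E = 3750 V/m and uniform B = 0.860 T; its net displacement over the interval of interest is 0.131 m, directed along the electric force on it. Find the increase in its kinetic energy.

ΔKE ≈ 1.57×10⁻¹⁶ J

The magnetic force is always ⟂ v and does no work; only the electric force changes KE.
ΔKE = F_E · d = |q|E d = (3.2×10⁻¹⁹)(3750)(0.131) ≈ 1.57×10⁻¹⁶ J.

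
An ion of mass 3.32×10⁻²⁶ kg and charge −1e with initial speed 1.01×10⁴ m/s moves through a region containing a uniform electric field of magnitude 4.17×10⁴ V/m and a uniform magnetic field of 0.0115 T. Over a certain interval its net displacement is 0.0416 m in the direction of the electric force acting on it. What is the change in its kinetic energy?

ΔKE ≈ 2.78×10⁻¹⁶ J

The magnetic force is always ⟂ v and does no work; only the electric force changes KE.
ΔKE = F_E · d = |q|E d = (1.602×10⁻¹⁹)(4.17×10⁴)(0.0416) ≈ 2.78×10⁻¹⁶ J.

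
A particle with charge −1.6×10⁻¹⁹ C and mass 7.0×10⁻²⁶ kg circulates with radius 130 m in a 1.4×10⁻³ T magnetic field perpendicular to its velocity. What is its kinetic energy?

v = |q|Br/m, then KE = ½mv² = (qBr)²/(2m).
v = (1.6×10⁻¹⁹)(1.4×10⁻³)(130)/7.0×10⁻²⁶ ≈ 4.160×10⁵ m/s.
KE = ½(7.0×10⁻²⁶)(4.160×10⁵)² ≈ 6.1×10⁻¹⁵ J.

KE ≈ 6.1×10⁻¹⁵ J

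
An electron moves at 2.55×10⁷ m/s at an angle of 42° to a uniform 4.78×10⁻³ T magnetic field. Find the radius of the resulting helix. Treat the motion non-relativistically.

r ≈ 0.0203 m

v⊥ = v sinθ = 2.55×10⁷·sin42° ≈ 1.706×10⁷ m/s.
r = m v⊥/(|q|B) = (9.109×10⁻³¹)(1.706×10⁷)/((1.602×10⁻¹⁹)(4.78×10⁻³)) ≈ 0.0203 m.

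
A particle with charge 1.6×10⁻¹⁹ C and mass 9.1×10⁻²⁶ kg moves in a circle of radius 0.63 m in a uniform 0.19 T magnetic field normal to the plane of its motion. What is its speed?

v ≈ 2.1×10⁵ m/s

From |q|vB = mv²/r, v = |q|Br/m.
v = (1.6×10⁻¹⁹)(0.19)(0.63)/9.1×10⁻²⁶ ≈ 2.1×10⁵ m/s.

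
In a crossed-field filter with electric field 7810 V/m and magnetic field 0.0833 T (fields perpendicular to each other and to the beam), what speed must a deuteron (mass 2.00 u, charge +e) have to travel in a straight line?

v = 9.38×10⁴ m/s

Zero net Lorentz force requires |qE| = |q v×B|, i.e. E = vB.
v = E/B = 7810/0.0833 = 9.38×10⁴ m/s.
The result is independent of the particle's charge and mass.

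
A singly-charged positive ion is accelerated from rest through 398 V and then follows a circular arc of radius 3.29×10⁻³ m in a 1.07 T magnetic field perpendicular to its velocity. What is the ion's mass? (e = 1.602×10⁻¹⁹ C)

m ≈ 2.49×10⁻²⁷ kg

Combine |q|V = ½mv² and r = mv/(|q|B): eliminate v to get m = qB²r²/(2V).
m = (1.602×10⁻¹⁹)(1.07)²(3.29×10⁻³)²/(2·398) ≈ 2.49×10⁻²⁷ kg.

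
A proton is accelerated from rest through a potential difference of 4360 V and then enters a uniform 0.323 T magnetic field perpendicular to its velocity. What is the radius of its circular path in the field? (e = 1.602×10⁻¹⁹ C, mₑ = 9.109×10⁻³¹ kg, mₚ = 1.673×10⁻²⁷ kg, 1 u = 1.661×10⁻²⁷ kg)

Acceleration: |q|V = ½mv² ⇒ v = √(2|q|V/m) = √(2·1.602×10⁻¹⁹·4360/1.673×10⁻²⁷) ≈ 9.138×10⁵ m/s.
In the field: r = mv/(|q|B) = (1.673×10⁻²⁷)(9.138×10⁵)/((1.602×10⁻¹⁹)(0.323)) ≈ 0.0295 m.

r ≈ 0.0295 m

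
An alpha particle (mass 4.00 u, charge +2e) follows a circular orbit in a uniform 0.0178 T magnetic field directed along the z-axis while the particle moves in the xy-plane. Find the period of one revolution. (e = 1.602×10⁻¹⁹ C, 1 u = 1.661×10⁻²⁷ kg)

The cyclotron period depends only on m, q, B: T = 2πm/(|q|B).
T = 2π(6.644×10⁻²⁷)/((3.204×10⁻¹⁹)(0.0178)) ≈ 7.32×10⁻⁶ s.

T ≈ 7.32×10⁻⁶ s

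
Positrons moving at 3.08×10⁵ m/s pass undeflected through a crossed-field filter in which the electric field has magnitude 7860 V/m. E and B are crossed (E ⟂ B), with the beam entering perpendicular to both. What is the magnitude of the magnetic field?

B = 0.0255 T

Balance of forces in the selector: qE = qvB ⇒ B = E/v.
B = 7860/3.08×10⁵ = 0.0255 T.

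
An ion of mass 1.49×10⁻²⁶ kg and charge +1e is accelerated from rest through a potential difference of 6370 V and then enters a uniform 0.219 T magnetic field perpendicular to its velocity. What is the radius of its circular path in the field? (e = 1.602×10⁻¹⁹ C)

r ≈ 0.157 m

Acceleration: |q|V = ½mv² ⇒ v = √(2|q|V/m) = √(2·1.602×10⁻¹⁹·6370/1.49×10⁻²⁶) ≈ 3.701×10⁵ m/s.
In the field: r = mv/(|q|B) = (1.49×10⁻²⁶)(3.701×10⁵)/((1.602×10⁻¹⁹)(0.219)) ≈ 0.157 m.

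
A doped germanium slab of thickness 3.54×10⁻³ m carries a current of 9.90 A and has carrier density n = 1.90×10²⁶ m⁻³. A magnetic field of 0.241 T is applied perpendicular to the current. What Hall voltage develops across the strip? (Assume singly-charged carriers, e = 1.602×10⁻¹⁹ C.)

V_H = IB/(n e t).
V_H = (9.90)(0.241)/((1.90×10²⁶)(1.602×10⁻¹⁹)(3.54×10⁻³)) ≈ 2.21×10⁻⁵ V.

V_H ≈ 2.21×10⁻⁵ V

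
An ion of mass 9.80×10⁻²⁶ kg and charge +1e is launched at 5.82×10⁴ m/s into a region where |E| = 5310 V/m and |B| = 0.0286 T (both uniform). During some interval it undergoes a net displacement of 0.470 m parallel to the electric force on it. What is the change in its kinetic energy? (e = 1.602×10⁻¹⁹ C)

ΔKE ≈ 4.00×10⁻¹⁶ J

The magnetic force is always ⟂ v and does no work; only the electric force changes KE.
ΔKE = F_E · d = |q|E d = (1.602×10⁻¹⁹)(5310)(0.470) ≈ 4.00×10⁻¹⁶ J.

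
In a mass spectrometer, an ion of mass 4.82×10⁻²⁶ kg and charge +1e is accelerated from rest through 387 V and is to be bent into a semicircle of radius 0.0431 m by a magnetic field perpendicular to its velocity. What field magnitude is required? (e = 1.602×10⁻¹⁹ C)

B ≈ 0.354 T

v = √(2|q|V/m) = √(2·1.602×10⁻¹⁹·387/4.82×10⁻²⁶) ≈ 5.072×10⁴ m/s.
B = mv/(|q|r) = (4.82×10⁻²⁶)(5.072×10⁴)/((1.602×10⁻¹⁹)(0.0431)) ≈ 0.354 T.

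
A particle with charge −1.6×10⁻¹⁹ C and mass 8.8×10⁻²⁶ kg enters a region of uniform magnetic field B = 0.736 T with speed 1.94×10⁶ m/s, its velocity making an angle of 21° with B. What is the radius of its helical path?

r ≈ 0.520 m

v⊥ = v sinθ = 1.94×10⁶·sin21° ≈ 6.952×10⁵ m/s.
r = m v⊥/(|q|B) = (8.8×10⁻²⁶)(6.952×10⁵)/((1.6×10⁻¹⁹)(0.736)) ≈ 0.520 m.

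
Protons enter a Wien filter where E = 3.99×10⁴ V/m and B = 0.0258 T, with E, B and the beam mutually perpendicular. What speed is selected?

v = 1.55×10⁶ m/s

Straight-line motion ⇒ electric and magnetic forces cancel, so E = vB.
v = E/B = 3.99×10⁴/0.0258 = 1.55×10⁶ m/s.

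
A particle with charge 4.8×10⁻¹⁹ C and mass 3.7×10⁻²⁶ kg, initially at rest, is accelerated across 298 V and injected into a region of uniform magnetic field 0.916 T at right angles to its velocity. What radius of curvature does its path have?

r ≈ 7.40×10⁻³ m

Acceleration: |q|V = ½mv² ⇒ v = √(2|q|V/m) = √(2·4.8×10⁻¹⁹·298/3.7×10⁻²⁶) ≈ 8.793×10⁴ m/s.
In the field: r = mv/(|q|B) = (3.7×10⁻²⁶)(8.793×10⁴)/((4.8×10⁻¹⁹)(0.916)) ≈ 7.40×10⁻³ m.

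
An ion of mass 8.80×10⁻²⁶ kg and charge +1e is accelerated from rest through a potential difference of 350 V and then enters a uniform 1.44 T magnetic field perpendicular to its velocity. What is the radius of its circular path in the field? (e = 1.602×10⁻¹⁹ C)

Acceleration: |q|V = ½mv² ⇒ v = √(2|q|V/m) = √(2·1.602×10⁻¹⁹·350/8.80×10⁻²⁶) ≈ 3.570×10⁴ m/s.
In the field: r = mv/(|q|B) = (8.80×10⁻²⁶)(3.570×10⁴)/((1.602×10⁻¹⁹)(1.44)) ≈ 0.0136 m.

r ≈ 0.0136 m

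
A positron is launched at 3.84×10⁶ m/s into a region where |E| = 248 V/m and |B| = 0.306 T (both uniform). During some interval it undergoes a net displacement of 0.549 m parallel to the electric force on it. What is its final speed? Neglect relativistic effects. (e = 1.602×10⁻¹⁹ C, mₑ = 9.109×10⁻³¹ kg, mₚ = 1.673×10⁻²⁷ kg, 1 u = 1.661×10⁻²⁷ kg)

v_f ≈ 7.91×10⁶ m/s

B does no work; ΔKE = |q|E d.
½mv_f² = ½mv₀² + |q|Ed = ½(9.109×10⁻³¹)(3.84×10⁶)² + (1.602×10⁻¹⁹)(248)(0.549) ≈ 6.716×10⁻¹⁸ J + 2.181×10⁻¹⁷ J ≈ 2.853×10⁻¹⁷ J.
v_f = √(2·2.853×10⁻¹⁷/9.109×10⁻³¹) ≈ 7.91×10⁶ m/s.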